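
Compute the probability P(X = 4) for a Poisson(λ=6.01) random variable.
0.133406

We have X ~ Poisson(λ=6.01).

For a Poisson distribution, the PMF gives us the probability of each outcome.

Using the PMF formula:
P(X = 4) = 0.133406

Rounded to 4 decimal places: 0.1334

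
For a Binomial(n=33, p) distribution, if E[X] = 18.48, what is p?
p = 0.56

For a Binomial(n, p) distribution:
E[X] = n × p

Given n = 33 and E[X] = 18.48:
18.48 = 33 × p
p = 18.48 / 33 = 0.56

Verification: Binomial(33, 0.56) has E[X] = 18.48 ✓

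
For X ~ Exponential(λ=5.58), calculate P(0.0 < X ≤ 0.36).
0.865850

We have X ~ Exponential(λ=5.58).

To find P(0.0 < X ≤ 0.36), we use:
P(0.0 < X ≤ 0.36) = P(X ≤ 0.36) - P(X ≤ 0.0)
                 = F(0.36) - F(0.0)
                 = 0.865850 - 0.000000
                 = 0.865850

So there's approximately a 86.6% chance that X falls in this range.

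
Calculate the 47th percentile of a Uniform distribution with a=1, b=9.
4.7600

We have X ~ Uniform(a=1, b=9).

We want to find x such that P(X ≤ x) = 0.47.

This is the 47th percentile, which means 47% of values fall below this point.

Using the inverse CDF (quantile function):
x = F⁻¹(0.47) = 4.7600

Verification: P(X ≤ 4.7600) = 0.47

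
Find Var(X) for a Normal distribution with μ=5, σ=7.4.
54.7600

We have X ~ Normal(μ=5, σ=7.4).

For a Normal distribution with μ=5, σ=7.4:
Var(X) = 54.7600

The variance measures the spread of the distribution around the mean.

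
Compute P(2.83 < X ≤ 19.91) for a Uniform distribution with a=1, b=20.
0.898947

We have X ~ Uniform(a=1, b=20).

To find P(2.83 < X ≤ 19.91), we use:
P(2.83 < X ≤ 19.91) = P(X ≤ 19.91) - P(X ≤ 2.83)
                 = F(19.91) - F(2.83)
                 = 0.995263 - 0.096316
                 = 0.898947

So there's approximately a 89.9% chance that X falls in this range.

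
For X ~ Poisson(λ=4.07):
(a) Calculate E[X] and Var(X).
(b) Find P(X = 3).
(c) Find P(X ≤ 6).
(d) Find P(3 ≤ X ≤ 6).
(a) E[X] = 4.0700, Var(X) = 4.0700
(b) P(X = 3) = 0.191890
(c) P(X ≤ 6) = 0.881905
(d) P(3 ≤ X ≤ 6) = 0.653880

We have X ~ Poisson(λ=4.07).

(a) Moments:
E[X] = 4.0700
Var(X) = 4.0700
σ = √Var(X) = 2.0174

(b) Point probability using PMF:
P(X = 3) = 0.191890

(c) Cumulative probability using CDF:
P(X ≤ 6) = F(6) = 0.881905

(d) Range probability:
P(3 ≤ X ≤ 6) = P(X ≤ 6) - P(X ≤ 2)
                   = F(6) - F(2)
                   = 0.881905 - 0.228025
                   = 0.653880

This means approximately 65.4% of outcomes fall in the interval [3, 6].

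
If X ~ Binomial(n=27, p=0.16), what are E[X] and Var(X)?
E[X] = 4.3200, Var(X) = 3.6288

We have X ~ Binomial(n=27, p=0.16).

For a Binomial distribution with n=27, p=0.16:

Expected value:
E[X] = 4.3200

Variance:
Var(X) = 3.6288

Standard deviation:
σ = √Var(X) = 1.9049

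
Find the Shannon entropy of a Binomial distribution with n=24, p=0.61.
2.2891 nats

We have X ~ Binomial(n=24, p=0.61).

The Shannon entropy measures the uncertainty or information content of the distribution.

For a Binomial distribution with n=24, p=0.61:
H(X) = 2.2891 nats

(In bits, this would be 3.3024 bits.)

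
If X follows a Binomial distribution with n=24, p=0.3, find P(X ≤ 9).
0.847218

We have X ~ Binomial(n=24, p=0.3).

The CDF gives us P(X ≤ k).

Using the CDF:
P(X ≤ 9) = 0.847218

This means there's approximately a 84.7% chance that X is at most 9.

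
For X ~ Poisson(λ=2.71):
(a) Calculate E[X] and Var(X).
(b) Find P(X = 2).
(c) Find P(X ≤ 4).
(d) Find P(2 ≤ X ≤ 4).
(a) E[X] = 2.7100, Var(X) = 2.7100
(b) P(X = 2) = 0.244326
(c) P(X ≤ 4) = 0.861416
(d) P(2 ≤ X ≤ 4) = 0.614565

We have X ~ Poisson(λ=2.71).

(a) Moments:
E[X] = 2.7100
Var(X) = 2.7100
σ = √Var(X) = 1.6462

(b) Point probability using PMF:
P(X = 2) = 0.244326

(c) Cumulative probability using CDF:
P(X ≤ 4) = F(4) = 0.861416

(d) Range probability:
P(2 ≤ X ≤ 4) = P(X ≤ 4) - P(X ≤ 1)
                   = F(4) - F(1)
                   = 0.861416 - 0.246852
                   = 0.614565

This means approximately 61.5% of outcomes fall in the interval [2, 4].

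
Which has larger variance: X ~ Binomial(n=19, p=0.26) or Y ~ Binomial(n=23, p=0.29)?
Y has larger variance (4.7357 > 3.6556)

Compute the variance for each distribution:

X ~ Binomial(n=19, p=0.26):
Var(X) = 3.6556

Y ~ Binomial(n=23, p=0.29):
Var(Y) = 4.7357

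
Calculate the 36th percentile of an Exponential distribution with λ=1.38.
0.3234

We have X ~ Exponential(λ=1.38).

We want to find x such that P(X ≤ x) = 0.36.

This is the 36th percentile, which means 36% of values fall below this point.

Using the inverse CDF (quantile function):
x = F⁻¹(0.36) = 0.3234

Verification: P(X ≤ 0.3234) = 0.36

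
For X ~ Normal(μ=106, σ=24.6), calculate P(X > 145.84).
0.052669

We have X ~ Normal(μ=106, σ=24.6).

P(X > 145.84) = 1 - P(X ≤ 145.84)
                = 1 - F(145.84)
                = 1 - 0.947331
                = 0.052669

So there's approximately a 5.3% chance that X exceeds 145.84.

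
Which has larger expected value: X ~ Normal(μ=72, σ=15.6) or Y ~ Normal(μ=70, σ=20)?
X has larger mean (72.0000 > 70.0000)

Compute the expected value for each distribution:

X ~ Normal(μ=72, σ=15.6):
E[X] = 72.0000

Y ~ Normal(μ=70, σ=20):
E[Y] = 70.0000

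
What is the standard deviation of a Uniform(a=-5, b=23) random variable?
8.0829

We have X ~ Uniform(a=-5, b=23).

For a Uniform distribution with a=-5, b=23:
σ = √Var(X) = 8.0829

The standard deviation is the square root of the variance.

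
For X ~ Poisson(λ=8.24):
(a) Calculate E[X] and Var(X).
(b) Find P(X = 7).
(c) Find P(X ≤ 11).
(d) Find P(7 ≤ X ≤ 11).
(a) E[X] = 8.2400, Var(X) = 8.2400
(b) P(X = 7) = 0.135043
(c) P(X ≤ 11) = 0.869977
(d) P(7 ≤ X ≤ 11) = 0.585029

We have X ~ Poisson(λ=8.24).

(a) Moments:
E[X] = 8.2400
Var(X) = 8.2400
σ = √Var(X) = 2.8705

(b) Point probability using PMF:
P(X = 7) = 0.135043

(c) Cumulative probability using CDF:
P(X ≤ 11) = F(11) = 0.869977

(d) Range probability:
P(7 ≤ X ≤ 11) = P(X ≤ 11) - P(X ≤ 6)
                   = F(11) - F(6)
                   = 0.869977 - 0.284948
                   = 0.585029

This means approximately 58.5% of outcomes fall in the interval [7, 11].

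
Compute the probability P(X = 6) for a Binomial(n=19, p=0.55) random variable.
0.023303

We have X ~ Binomial(n=19, p=0.55).

For a Binomial distribution, the PMF gives us the probability of each outcome.

Using the PMF formula:
P(X = 6) = 0.023303

Rounded to 4 decimal places: 0.0233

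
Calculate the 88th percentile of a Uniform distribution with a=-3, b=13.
11.0800

We have X ~ Uniform(a=-3, b=13).

We want to find x such that P(X ≤ x) = 0.88.

This is the 88th percentile, which means 88% of values fall below this point.

Using the inverse CDF (quantile function):
x = F⁻¹(0.88) = 11.0800

Verification: P(X ≤ 11.0800) = 0.88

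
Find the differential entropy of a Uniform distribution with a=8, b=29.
3.0445 nats

We have X ~ Uniform(a=8, b=29).

The differential entropy measures the uncertainty or information content of the distribution.

For a Uniform distribution with a=8, b=29:
h(X) = 3.0445 nats

(In bits, this would be 4.3923 bits.)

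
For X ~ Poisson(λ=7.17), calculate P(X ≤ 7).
0.573401

We have X ~ Poisson(λ=7.17).

The CDF gives us P(X ≤ k).

Using the CDF:
P(X ≤ 7) = 0.573401

This means there's approximately a 57.3% chance that X is at most 7.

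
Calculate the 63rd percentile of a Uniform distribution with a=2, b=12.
8.3000

We have X ~ Uniform(a=2, b=12).

We want to find x such that P(X ≤ x) = 0.63.

This is the 63rd percentile, which means 63% of values fall below this point.

Using the inverse CDF (quantile function):
x = F⁻¹(0.63) = 8.3000

Verification: P(X ≤ 8.3000) = 0.63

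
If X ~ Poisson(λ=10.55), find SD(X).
3.2481

We have X ~ Poisson(λ=10.55).

For a Poisson distribution with λ=10.55:
σ = √Var(X) = 3.2481

The standard deviation is the square root of the variance.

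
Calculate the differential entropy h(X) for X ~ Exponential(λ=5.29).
-0.6658 nats

We have X ~ Exponential(λ=5.29).

The differential entropy measures the uncertainty or information content of the distribution.

For an Exponential distribution with λ=5.29:
h(X) = -0.6658 nats

(In bits, this would be -0.9606 bits.)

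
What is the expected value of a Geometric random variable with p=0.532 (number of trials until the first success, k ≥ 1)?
1.8797

We have X ~ Geometric(p=0.532) (number of trials until the first success, k ≥ 1).

For a Geometric distribution with p=0.532 (number of trials until the first success, k ≥ 1):
E[X] = 1.8797

This is the expected (average) value of X.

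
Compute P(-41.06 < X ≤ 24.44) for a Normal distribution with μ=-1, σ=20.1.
0.874056

We have X ~ Normal(μ=-1, σ=20.1).

To find P(-41.06 < X ≤ 24.44), we use:
P(-41.06 < X ≤ 24.44) = P(X ≤ 24.44) - P(X ≤ -41.06)
                 = F(24.44) - F(-41.06)
                 = 0.897185 - 0.023129
                 = 0.874056

So there's approximately a 87.4% chance that X falls in this range.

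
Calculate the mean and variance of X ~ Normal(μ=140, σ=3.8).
E[X] = 140.0000, Var(X) = 14.4400

We have X ~ Normal(μ=140, σ=3.8).

For a Normal distribution with μ=140, σ=3.8:

Expected value:
E[X] = 140.0000

Variance:
Var(X) = 14.4400

Standard deviation:
σ = √Var(X) = 3.8000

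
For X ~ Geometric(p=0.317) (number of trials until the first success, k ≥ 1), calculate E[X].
3.1546

We have X ~ Geometric(p=0.317) (number of trials until the first success, k ≥ 1).

For a Geometric distribution with p=0.317 (number of trials until the first success, k ≥ 1):
E[X] = 3.1546

This is the expected (average) value of X.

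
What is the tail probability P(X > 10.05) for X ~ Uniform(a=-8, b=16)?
0.247917

We have X ~ Uniform(a=-8, b=16).

P(X > 10.05) = 1 - P(X ≤ 10.05)
                = 1 - F(10.05)
                = 1 - 0.752083
                = 0.247917

So there's approximately a 24.8% chance that X exceeds 10.05.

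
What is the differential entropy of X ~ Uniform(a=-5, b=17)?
3.0910 nats

We have X ~ Uniform(a=-5, b=17).

The differential entropy measures the uncertainty or information content of the distribution.

For a Uniform distribution with a=-5, b=17:
h(X) = 3.0910 nats

(In bits, this would be 4.4594 bits.)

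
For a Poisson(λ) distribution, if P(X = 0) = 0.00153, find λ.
λ = 6.4825

For a Poisson(λ) distribution, the PMF at 0 is:
P(X = 0) = λ^0 e^(-λ) / 0! = e^(-λ)

Given P(X = 0) = 0.00153:
e^(-λ) = 0.00153
-λ = ln(0.00153)
λ = -ln(0.00153) = 6.4825

Verification: e^(-6.4825) = 0.00153 ✓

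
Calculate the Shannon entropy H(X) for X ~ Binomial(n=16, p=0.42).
2.0981 nats

We have X ~ Binomial(n=16, p=0.42).

The Shannon entropy measures the uncertainty or information content of the distribution.

For a Binomial distribution with n=16, p=0.42:
H(X) = 2.0981 nats

(In bits, this would be 3.0269 bits.)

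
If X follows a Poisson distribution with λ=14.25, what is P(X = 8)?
0.027309

We have X ~ Poisson(λ=14.25).

For a Poisson distribution, the PMF gives us the probability of each outcome.

Using the PMF formula:
P(X = 8) = 0.027309

Rounded to 4 decimal places: 0.0273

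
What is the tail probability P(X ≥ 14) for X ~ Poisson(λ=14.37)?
0.574197

We have X ~ Poisson(λ=14.37).

For discrete distributions, P(X ≥ 14) = 1 - P(X ≤ 13).

P(X ≤ 13) = 0.425803
P(X ≥ 14) = 1 - 0.425803 = 0.574197

So there's approximately a 57.4% chance that X is at least 14.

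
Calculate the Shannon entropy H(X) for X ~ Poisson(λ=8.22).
2.4613 nats

We have X ~ Poisson(λ=8.22).

The Shannon entropy measures the uncertainty or information content of the distribution.

For a Poisson distribution with λ=8.22:
H(X) = 2.4613 nats

(In bits, this would be 3.5509 bits.)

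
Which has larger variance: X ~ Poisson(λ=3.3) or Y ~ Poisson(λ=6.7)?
Y has larger variance (6.7000 > 3.3000)

Compute the variance for each distribution:

X ~ Poisson(λ=3.3):
Var(X) = 3.3000

Y ~ Poisson(λ=6.7):
Var(Y) = 6.7000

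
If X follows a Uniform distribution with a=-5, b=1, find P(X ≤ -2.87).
0.355000

We have X ~ Uniform(a=-5, b=1).

The CDF gives us P(X ≤ k).

Using the CDF:
P(X ≤ -2.87) = 0.355000

This means there's approximately a 35.5% chance that X is at most -2.87.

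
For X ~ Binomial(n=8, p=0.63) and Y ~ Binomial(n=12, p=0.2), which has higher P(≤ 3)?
Y has higher probability (P(Y ≤ 3) = 0.7946 > P(X ≤ 3) = 0.1307)

Compute P(≤ 3) for each distribution:

X ~ Binomial(n=8, p=0.63):
P(X ≤ 3) = 0.1307

Y ~ Binomial(n=12, p=0.2):
P(Y ≤ 3) = 0.7946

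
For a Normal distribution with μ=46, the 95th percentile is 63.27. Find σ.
σ = 10.4994

For X ~ Normal(μ, σ), the p-th percentile satisfies x = μ + z_p × σ,
where z_p = Φ⁻¹(p) is the standard normal quantile.

Step 1: z_{0.95} = Φ⁻¹(0.95) = 1.6449

Step 2: Solve for σ:
63.27 = 46 + 1.6449 × σ
σ = (63.27 - 46) / 1.6449
σ = 17.27 / 1.6449
σ = 10.4994

Verification: μ + z × σ = 46 + 1.6449 × 10.4994 = 63.27 ✓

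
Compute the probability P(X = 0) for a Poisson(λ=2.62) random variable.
0.072803

We have X ~ Poisson(λ=2.62).

For a Poisson distribution, the PMF gives us the probability of each outcome.

Using the PMF formula:
P(X = 0) = 0.072803

Rounded to 4 decimal places: 0.0728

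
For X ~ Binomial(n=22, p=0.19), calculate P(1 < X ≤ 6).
0.832659

We have X ~ Binomial(n=22, p=0.19).

To find P(1 < X ≤ 6), we use:
P(1 < X ≤ 6) = P(X ≤ 6) - P(X ≤ 1)
                 = F(6) - F(1)
                 = 0.892402 - 0.059743
                 = 0.832659

So there's approximately a 83.3% chance that X falls in this range.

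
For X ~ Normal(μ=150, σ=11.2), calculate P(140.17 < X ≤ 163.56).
0.696938

We have X ~ Normal(μ=150, σ=11.2).

To find P(140.17 < X ≤ 163.56), we use:
P(140.17 < X ≤ 163.56) = P(X ≤ 163.56) - P(X ≤ 140.17)
                 = F(163.56) - F(140.17)
                 = 0.886998 - 0.190059
                 = 0.696938

So there's approximately a 69.7% chance that X falls in this range.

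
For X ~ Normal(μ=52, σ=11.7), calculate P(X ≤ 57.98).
0.695363

We have X ~ Normal(μ=52, σ=11.7).

The CDF gives us P(X ≤ k).

Using the CDF:
P(X ≤ 57.98) = 0.695363

This means there's approximately a 69.5% chance that X is at most 57.98.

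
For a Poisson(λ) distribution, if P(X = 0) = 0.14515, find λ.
λ = 1.9300

For a Poisson(λ) distribution, the PMF at 0 is:
P(X = 0) = λ^0 e^(-λ) / 0! = e^(-λ)

Given P(X = 0) = 0.14515:
e^(-λ) = 0.14515
-λ = ln(0.14515)
λ = -ln(0.14515) = 1.9300

Verification: e^(-1.9300) = 0.14515 ✓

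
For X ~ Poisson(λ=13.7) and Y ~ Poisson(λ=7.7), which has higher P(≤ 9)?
Y has higher probability (P(Y ≤ 9) = 0.7531 > P(X ≤ 9) = 0.1244)

Compute P(≤ 9) for each distribution:

X ~ Poisson(λ=13.7):
P(X ≤ 9) = 0.1244

Y ~ Poisson(λ=7.7):
P(Y ≤ 9) = 0.7531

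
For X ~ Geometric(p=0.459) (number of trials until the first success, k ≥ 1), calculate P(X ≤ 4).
0.914338

We have X ~ Geometric(p=0.459) (number of trials until the first success, k ≥ 1).

The CDF gives us P(X ≤ k).

Using the CDF:
P(X ≤ 4) = 0.914338

This means there's approximately a 91.4% chance that X is at most 4.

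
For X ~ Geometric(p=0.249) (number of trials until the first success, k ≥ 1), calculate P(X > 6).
0.179407

We have X ~ Geometric(p=0.249) (number of trials until the first success, k ≥ 1).

P(X > 6) = 1 - P(X ≤ 6)
                = 1 - F(6)
                = 1 - 0.820593
                = 0.179407

So there's approximately a 17.9% chance that X exceeds 6.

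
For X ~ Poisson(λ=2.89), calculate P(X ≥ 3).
0.551719

We have X ~ Poisson(λ=2.89).

For discrete distributions, P(X ≥ 3) = 1 - P(X ≤ 2).

P(X ≤ 2) = 0.448281
P(X ≥ 3) = 1 - 0.448281 = 0.551719

So there's approximately a 55.2% chance that X is at least 3.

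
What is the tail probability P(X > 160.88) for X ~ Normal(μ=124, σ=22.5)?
0.050595

We have X ~ Normal(μ=124, σ=22.5).

P(X > 160.88) = 1 - P(X ≤ 160.88)
                = 1 - F(160.88)
                = 1 - 0.949405
                = 0.050595

So there's approximately a 5.1% chance that X exceeds 160.88.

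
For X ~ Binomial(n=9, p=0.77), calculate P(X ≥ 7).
0.656577

We have X ~ Binomial(n=9, p=0.77).

For discrete distributions, P(X ≥ 7) = 1 - P(X ≤ 6).

P(X ≤ 6) = 0.343423
P(X ≥ 7) = 1 - 0.343423 = 0.656577

So there's approximately a 65.7% chance that X is at least 7.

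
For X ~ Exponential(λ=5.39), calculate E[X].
0.1855

We have X ~ Exponential(λ=5.39).

For an Exponential distribution with λ=5.39:
E[X] = 0.1855

This is the expected (average) value of X.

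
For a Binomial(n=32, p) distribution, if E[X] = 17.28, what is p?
p = 0.54

For a Binomial(n, p) distribution:
E[X] = n × p

Given n = 32 and E[X] = 17.28:
17.28 = 32 × p
p = 17.28 / 32 = 0.54

Verification: Binomial(32, 0.54) has E[X] = 17.28 ✓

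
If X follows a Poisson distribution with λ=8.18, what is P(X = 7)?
0.136243

We have X ~ Poisson(λ=8.18).

For a Poisson distribution, the PMF gives us the probability of each outcome.

Using the PMF formula:
P(X = 7) = 0.136243

Rounded to 4 decimal places: 0.1362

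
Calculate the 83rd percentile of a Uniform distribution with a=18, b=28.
26.3000

We have X ~ Uniform(a=18, b=28).

We want to find x such that P(X ≤ x) = 0.83.

This is the 83rd percentile, which means 83% of values fall below this point.

Using the inverse CDF (quantile function):
x = F⁻¹(0.83) = 26.3000

Verification: P(X ≤ 26.3000) = 0.83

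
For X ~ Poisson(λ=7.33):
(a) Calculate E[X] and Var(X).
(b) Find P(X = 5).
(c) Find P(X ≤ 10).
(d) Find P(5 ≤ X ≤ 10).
(a) E[X] = 7.3300, Var(X) = 7.3300
(b) P(X = 5) = 0.115601
(c) P(X ≤ 10) = 0.876411
(d) P(5 ≤ X ≤ 10) = 0.731453

We have X ~ Poisson(λ=7.33).

(a) Moments:
E[X] = 7.3300
Var(X) = 7.3300
σ = √Var(X) = 2.7074

(b) Point probability using PMF:
P(X = 5) = 0.115601

(c) Cumulative probability using CDF:
P(X ≤ 10) = F(10) = 0.876411

(d) Range probability:
P(5 ≤ X ≤ 10) = P(X ≤ 10) - P(X ≤ 4)
                   = F(10) - F(4)
                   = 0.876411 - 0.144958
                   = 0.731453

This means approximately 73.1% of outcomes fall in the interval [5, 10].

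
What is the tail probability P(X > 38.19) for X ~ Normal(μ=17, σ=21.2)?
0.158769

We have X ~ Normal(μ=17, σ=21.2).

P(X > 38.19) = 1 - P(X ≤ 38.19)
                = 1 - F(38.19)
                = 1 - 0.841231
                = 0.158769

So there's approximately a 15.9% chance that X exceeds 38.19.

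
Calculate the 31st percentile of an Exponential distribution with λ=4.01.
0.0925

We have X ~ Exponential(λ=4.01).

We want to find x such that P(X ≤ x) = 0.31.

This is the 31st percentile, which means 31% of values fall below this point.

Using the inverse CDF (quantile function):
x = F⁻¹(0.31) = 0.0925

Verification: P(X ≤ 0.0925) = 0.31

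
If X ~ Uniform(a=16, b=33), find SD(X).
4.9075

We have X ~ Uniform(a=16, b=33).

For a Uniform distribution with a=16, b=33:
σ = √Var(X) = 4.9075

The standard deviation is the square root of the variance.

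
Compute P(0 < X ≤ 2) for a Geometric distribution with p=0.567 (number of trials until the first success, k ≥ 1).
0.812511

We have X ~ Geometric(p=0.567) (number of trials until the first success, k ≥ 1).

To find P(0 < X ≤ 2), we use:
P(0 < X ≤ 2) = P(X ≤ 2) - P(X ≤ 0)
                 = F(2) - F(0)
                 = 0.812511 - 0.000000
                 = 0.812511

So there's approximately a 81.3% chance that X falls in this range.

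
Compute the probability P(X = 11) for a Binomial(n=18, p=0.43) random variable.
0.057814

We have X ~ Binomial(n=18, p=0.43).

For a Binomial distribution, the PMF gives us the probability of each outcome.

Using the PMF formula:
P(X = 11) = 0.057814

Rounded to 4 decimal places: 0.0578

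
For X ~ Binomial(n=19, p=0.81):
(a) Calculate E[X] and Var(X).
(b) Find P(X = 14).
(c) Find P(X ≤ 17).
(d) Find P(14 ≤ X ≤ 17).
(a) E[X] = 15.3900, Var(X) = 2.9241
(b) P(X = 14) = 0.150683
(c) P(X ≤ 17) = 0.900424
(d) P(14 ≤ X ≤ 17) = 0.764717

We have X ~ Binomial(n=19, p=0.81).

(a) Moments:
E[X] = 15.3900
Var(X) = 2.9241
σ = √Var(X) = 1.7100

(b) Point probability using PMF:
P(X = 14) = 0.150683

(c) Cumulative probability using CDF:
P(X ≤ 17) = F(17) = 0.900424

(d) Range probability:
P(14 ≤ X ≤ 17) = P(X ≤ 17) - P(X ≤ 13)
                   = F(17) - F(13)
                   = 0.900424 - 0.135707
                   = 0.764717

This means approximately 76.5% of outcomes fall in the interval [14, 17].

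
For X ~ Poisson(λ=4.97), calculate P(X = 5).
0.175452

We have X ~ Poisson(λ=4.97).

For a Poisson distribution, the PMF gives us the probability of each outcome.

Using the PMF formula:
P(X = 5) = 0.175452

Rounded to 4 decimal places: 0.1755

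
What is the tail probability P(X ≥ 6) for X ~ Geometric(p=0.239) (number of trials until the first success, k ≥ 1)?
0.255225

We have X ~ Geometric(p=0.239) (number of trials until the first success, k ≥ 1).

For discrete distributions, P(X ≥ 6) = 1 - P(X ≤ 5).

P(X ≤ 5) = 0.744775
P(X ≥ 6) = 1 - 0.744775 = 0.255225

So there's approximately a 25.5% chance that X is at least 6.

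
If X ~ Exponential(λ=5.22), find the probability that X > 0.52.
0.066245

We have X ~ Exponential(λ=5.22).

P(X > 0.52) = 1 - P(X ≤ 0.52)
                = 1 - F(0.52)
                = 1 - 0.933755
                = 0.066245

So there's approximately a 6.6% chance that X exceeds 0.52.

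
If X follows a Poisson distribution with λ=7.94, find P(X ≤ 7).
0.461367

We have X ~ Poisson(λ=7.94).

The CDF gives us P(X ≤ k).

Using the CDF:
P(X ≤ 7) = 0.461367

This means there's approximately a 46.1% chance that X is at most 7.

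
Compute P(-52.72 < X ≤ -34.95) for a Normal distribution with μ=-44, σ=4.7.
0.941143

We have X ~ Normal(μ=-44, σ=4.7).

To find P(-52.72 < X ≤ -34.95), we use:
P(-52.72 < X ≤ -34.95) = P(X ≤ -34.95) - P(X ≤ -52.72)
                 = F(-34.95) - F(-52.72)
                 = 0.972919 - 0.031775
                 = 0.941143

So there's approximately a 94.1% chance that X falls in this range.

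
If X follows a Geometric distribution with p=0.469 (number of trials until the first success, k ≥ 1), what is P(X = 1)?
0.469000

We have X ~ Geometric(p=0.469) (number of trials until the first success, k ≥ 1).

For a Geometric distribution, the PMF gives us the probability of each outcome.

Using the PMF formula:
P(X = 1) = 0.469000

Rounded to 4 decimal places: 0.4690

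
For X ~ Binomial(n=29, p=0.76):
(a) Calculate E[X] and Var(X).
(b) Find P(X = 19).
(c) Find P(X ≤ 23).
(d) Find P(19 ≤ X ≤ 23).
(a) E[X] = 22.0400, Var(X) = 5.2896
(b) P(X = 19) = 0.069064
(c) P(X ≤ 23) = 0.729097
(d) P(19 ≤ X ≤ 23) = 0.662411

We have X ~ Binomial(n=29, p=0.76).

(a) Moments:
E[X] = 22.0400
Var(X) = 5.2896
σ = √Var(X) = 2.2999

(b) Point probability using PMF:
P(X = 19) = 0.069064

(c) Cumulative probability using CDF:
P(X ≤ 23) = F(23) = 0.729097

(d) Range probability:
P(19 ≤ X ≤ 23) = P(X ≤ 23) - P(X ≤ 18)
                   = F(23) - F(18)
                   = 0.729097 - 0.066686
                   = 0.662411

This means approximately 66.2% of outcomes fall in the interval [19, 23].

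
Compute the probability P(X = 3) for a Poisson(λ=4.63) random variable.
0.161365

We have X ~ Poisson(λ=4.63).

For a Poisson distribution, the PMF gives us the probability of each outcome.

Using the PMF formula:
P(X = 3) = 0.161365

Rounded to 4 decimal places: 0.1614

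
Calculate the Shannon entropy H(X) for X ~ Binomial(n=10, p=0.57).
1.8651 nats

We have X ~ Binomial(n=10, p=0.57).

The Shannon entropy measures the uncertainty or information content of the distribution.

For a Binomial distribution with n=10, p=0.57:
H(X) = 1.8651 nats

(In bits, this would be 2.6908 bits.)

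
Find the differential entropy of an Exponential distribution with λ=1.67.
0.4872 nats

We have X ~ Exponential(λ=1.67).

The differential entropy measures the uncertainty or information content of the distribution.

For an Exponential distribution with λ=1.67:
h(X) = 0.4872 nats

(In bits, this would be 0.7028 bits.)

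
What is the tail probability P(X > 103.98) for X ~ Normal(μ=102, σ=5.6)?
0.361830

We have X ~ Normal(μ=102, σ=5.6).

P(X > 103.98) = 1 - P(X ≤ 103.98)
                = 1 - F(103.98)
                = 1 - 0.638170
                = 0.361830

So there's approximately a 36.2% chance that X exceeds 103.98.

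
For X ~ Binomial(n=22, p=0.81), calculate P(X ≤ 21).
0.990302

We have X ~ Binomial(n=22, p=0.81).

The CDF gives us P(X ≤ k).

Using the CDF:
P(X ≤ 21) = 0.990302

This means there's approximately a 99.0% chance that X is at most 21.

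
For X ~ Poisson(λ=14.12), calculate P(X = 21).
0.020228

We have X ~ Poisson(λ=14.12).

For a Poisson distribution, the PMF gives us the probability of each outcome.

Using the PMF formula:
P(X = 21) = 0.020228

Rounded to 4 decimal places: 0.0202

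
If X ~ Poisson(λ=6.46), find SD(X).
2.5417

We have X ~ Poisson(λ=6.46).

For a Poisson distribution with λ=6.46:
σ = √Var(X) = 2.5417

The standard deviation is the square root of the variance.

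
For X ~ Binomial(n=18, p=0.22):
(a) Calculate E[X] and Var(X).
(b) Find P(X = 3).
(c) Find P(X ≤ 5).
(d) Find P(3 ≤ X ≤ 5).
(a) E[X] = 3.9600, Var(X) = 3.0888
(b) P(X = 3) = 0.209111
(c) P(X ≤ 5) = 0.813374
(d) P(3 ≤ X ≤ 5) = 0.604958

We have X ~ Binomial(n=18, p=0.22).

(a) Moments:
E[X] = 3.9600
Var(X) = 3.0888
σ = √Var(X) = 1.7575

(b) Point probability using PMF:
P(X = 3) = 0.209111

(c) Cumulative probability using CDF:
P(X ≤ 5) = F(5) = 0.813374

(d) Range probability:
P(3 ≤ X ≤ 5) = P(X ≤ 5) - P(X ≤ 2)
                   = F(5) - F(2)
                   = 0.813374 - 0.208416
                   = 0.604958

This means approximately 60.5% of outcomes fall in the interval [3, 5].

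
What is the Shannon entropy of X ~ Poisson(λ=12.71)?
2.6833 nats

We have X ~ Poisson(λ=12.71).

The Shannon entropy measures the uncertainty or information content of the distribution.

For a Poisson distribution with λ=12.71:
H(X) = 2.6833 nats

(In bits, this would be 3.8712 bits.)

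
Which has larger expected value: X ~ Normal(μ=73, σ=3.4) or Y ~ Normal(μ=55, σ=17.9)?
X has larger mean (73.0000 > 55.0000)

Compute the expected value for each distribution:

X ~ Normal(μ=73, σ=3.4):
E[X] = 73.0000

Y ~ Normal(μ=55, σ=17.9):
E[Y] = 55.0000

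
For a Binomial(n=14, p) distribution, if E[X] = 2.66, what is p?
p = 0.19

For a Binomial(n, p) distribution:
E[X] = n × p

Given n = 14 and E[X] = 2.66:
2.66 = 14 × p
p = 2.66 / 14 = 0.19

Verification: Binomial(14, 0.19) has E[X] = 2.66 ✓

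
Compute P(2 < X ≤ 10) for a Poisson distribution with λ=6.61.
0.887171

We have X ~ Poisson(λ=6.61).

To find P(2 < X ≤ 10), we use:
P(2 < X ≤ 10) = P(X ≤ 10) - P(X ≤ 2)
                 = F(10) - F(2)
                 = 0.926843 - 0.039672
                 = 0.887171

So there's approximately a 88.7% chance that X falls in this range.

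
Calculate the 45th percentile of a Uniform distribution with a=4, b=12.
7.6000

We have X ~ Uniform(a=4, b=12).

We want to find x such that P(X ≤ x) = 0.45.

This is the 45th percentile, which means 45% of values fall below this point.

Using the inverse CDF (quantile function):
x = F⁻¹(0.45) = 7.6000

Verification: P(X ≤ 7.6000) = 0.45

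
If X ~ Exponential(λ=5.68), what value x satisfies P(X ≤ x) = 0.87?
0.3592

We have X ~ Exponential(λ=5.68).

We want to find x such that P(X ≤ x) = 0.87.

This is the 87th percentile, which means 87% of values fall below this point.

Using the inverse CDF (quantile function):
x = F⁻¹(0.87) = 0.3592

Verification: P(X ≤ 0.3592) = 0.87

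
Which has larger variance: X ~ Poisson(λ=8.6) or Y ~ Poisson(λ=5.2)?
X has larger variance (8.6000 > 5.2000)

Compute the variance for each distribution:

X ~ Poisson(λ=8.6):
Var(X) = 8.6000

Y ~ Poisson(λ=5.2):
Var(Y) = 5.2000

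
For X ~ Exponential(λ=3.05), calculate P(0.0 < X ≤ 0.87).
0.929596

We have X ~ Exponential(λ=3.05).

To find P(0.0 < X ≤ 0.87), we use:
P(0.0 < X ≤ 0.87) = P(X ≤ 0.87) - P(X ≤ 0.0)
                 = F(0.87) - F(0.0)
                 = 0.929596 - 0.000000
                 = 0.929596

So there's approximately a 93.0% chance that X falls in this range.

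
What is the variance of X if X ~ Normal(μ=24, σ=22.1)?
488.4100

We have X ~ Normal(μ=24, σ=22.1).

For a Normal distribution with μ=24, σ=22.1:
Var(X) = 488.4100

The variance measures the spread of the distribution around the mean.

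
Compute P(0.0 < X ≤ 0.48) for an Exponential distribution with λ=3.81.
0.839394

We have X ~ Exponential(λ=3.81).

To find P(0.0 < X ≤ 0.48), we use:
P(0.0 < X ≤ 0.48) = P(X ≤ 0.48) - P(X ≤ 0.0)
                 = F(0.48) - F(0.0)
                 = 0.839394 - 0.000000
                 = 0.839394

So there's approximately a 83.9% chance that X falls in this range.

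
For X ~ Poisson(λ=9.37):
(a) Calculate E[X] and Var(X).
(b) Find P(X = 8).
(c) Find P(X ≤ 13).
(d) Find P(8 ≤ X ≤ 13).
(a) E[X] = 9.3700, Var(X) = 9.3700
(b) P(X = 8) = 0.125619
(c) P(X ≤ 13) = 0.905966
(d) P(8 ≤ X ≤ 13) = 0.623589

We have X ~ Poisson(λ=9.37).

(a) Moments:
E[X] = 9.3700
Var(X) = 9.3700
σ = √Var(X) = 3.0610

(b) Point probability using PMF:
P(X = 8) = 0.125619

(c) Cumulative probability using CDF:
P(X ≤ 13) = F(13) = 0.905966

(d) Range probability:
P(8 ≤ X ≤ 13) = P(X ≤ 13) - P(X ≤ 7)
                   = F(13) - F(7)
                   = 0.905966 - 0.282376
                   = 0.623589

This means approximately 62.4% of outcomes fall in the interval [8, 13].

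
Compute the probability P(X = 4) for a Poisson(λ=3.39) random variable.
0.185494

We have X ~ Poisson(λ=3.39).

For a Poisson distribution, the PMF gives us the probability of each outcome.

Using the PMF formula:
P(X = 4) = 0.185494

Rounded to 4 decimal places: 0.1855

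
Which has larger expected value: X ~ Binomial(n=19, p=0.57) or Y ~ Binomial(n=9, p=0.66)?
X has larger mean (10.8300 > 5.9400)

Compute the expected value for each distribution:

X ~ Binomial(n=19, p=0.57):
E[X] = 10.8300

Y ~ Binomial(n=9, p=0.66):
E[Y] = 5.9400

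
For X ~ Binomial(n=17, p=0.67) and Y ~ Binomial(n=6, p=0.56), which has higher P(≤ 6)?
Y has higher probability (P(Y ≤ 6) = 1.0000 > P(X ≤ 6) = 0.0074)

Compute P(≤ 6) for each distribution:

X ~ Binomial(n=17, p=0.67):
P(X ≤ 6) = 0.0074

Y ~ Binomial(n=6, p=0.56):
P(Y ≤ 6) = 1.0000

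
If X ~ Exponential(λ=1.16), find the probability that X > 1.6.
0.156297

We have X ~ Exponential(λ=1.16).

P(X > 1.6) = 1 - P(X ≤ 1.6)
                = 1 - F(1.6)
                = 1 - 0.843703
                = 0.156297

So there's approximately a 15.6% chance that X exceeds 1.6.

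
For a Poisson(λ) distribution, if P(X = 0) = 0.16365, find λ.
λ = 1.8100

For a Poisson(λ) distribution, the PMF at 0 is:
P(X = 0) = λ^0 e^(-λ) / 0! = e^(-λ)

Given P(X = 0) = 0.16365:
e^(-λ) = 0.16365
-λ = ln(0.16365)
λ = -ln(0.16365) = 1.8100

Verification: e^(-1.8100) = 0.16365 ✓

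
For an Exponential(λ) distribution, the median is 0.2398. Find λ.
λ = 2.8905

For X ~ Exponential(λ), the CDF is F(x) = 1 - e^(-λx).
The median m satisfies F(m) = 0.5:
1 - e^(-λm) = 0.5
e^(-λm) = 0.5
λm = ln(2)
m = ln(2) / λ

Given m = 0.2398:
λ = ln(2) / 0.2398 = 0.693147 / 0.2398 = 2.8905

Verification: ln(2) / 2.8905 = 0.2398 ✓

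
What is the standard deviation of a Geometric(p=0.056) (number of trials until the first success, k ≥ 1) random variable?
17.3499

We have X ~ Geometric(p=0.056) (number of trials until the first success, k ≥ 1).

For a Geometric distribution with p=0.056 (number of trials until the first success, k ≥ 1):
σ = √Var(X) = 17.3499

The standard deviation is the square root of the variance.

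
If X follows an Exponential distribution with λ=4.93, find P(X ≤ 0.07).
0.291850

We have X ~ Exponential(λ=4.93).

The CDF gives us P(X ≤ k).

Using the CDF:
P(X ≤ 0.07) = 0.291850

This means there's approximately a 29.2% chance that X is at most 0.07.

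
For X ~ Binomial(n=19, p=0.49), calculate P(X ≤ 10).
0.707250

We have X ~ Binomial(n=19, p=0.49).

The CDF gives us P(X ≤ k).

Using the CDF:
P(X ≤ 10) = 0.707250

This means there's approximately a 70.7% chance that X is at most 10.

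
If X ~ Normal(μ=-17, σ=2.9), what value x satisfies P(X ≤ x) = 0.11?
-20.5569

We have X ~ Normal(μ=-17, σ=2.9).

We want to find x such that P(X ≤ x) = 0.11.

This is the 11th percentile, which means 11% of values fall below this point.

Using the inverse CDF (quantile function):
x = F⁻¹(0.11) = -20.5569

Verification: P(X ≤ -20.5569) = 0.11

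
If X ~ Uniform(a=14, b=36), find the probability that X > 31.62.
0.199091

We have X ~ Uniform(a=14, b=36).

P(X > 31.62) = 1 - P(X ≤ 31.62)
                = 1 - F(31.62)
                = 1 - 0.800909
                = 0.199091

So there's approximately a 19.9% chance that X exceeds 31.62.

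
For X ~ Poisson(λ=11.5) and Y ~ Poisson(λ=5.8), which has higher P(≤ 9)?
Y has higher probability (P(Y ≤ 9) = 0.9292 > P(X ≤ 9) = 0.2888)

Compute P(≤ 9) for each distribution:

X ~ Poisson(λ=11.5):
P(X ≤ 9) = 0.2888

Y ~ Poisson(λ=5.8):
P(Y ≤ 9) = 0.9292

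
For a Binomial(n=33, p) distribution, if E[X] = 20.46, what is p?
p = 0.62

For a Binomial(n, p) distribution:
E[X] = n × p

Given n = 33 and E[X] = 20.46:
20.46 = 33 × p
p = 20.46 / 33 = 0.62

Verification: Binomial(33, 0.62) has E[X] = 20.46 ✓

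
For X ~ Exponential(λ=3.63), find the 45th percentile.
0.1647

We have X ~ Exponential(λ=3.63).

We want to find x such that P(X ≤ x) = 0.45.

This is the 45th percentile, which means 45% of values fall below this point.

Using the inverse CDF (quantile function):
x = F⁻¹(0.45) = 0.1647

Verification: P(X ≤ 0.1647) = 0.45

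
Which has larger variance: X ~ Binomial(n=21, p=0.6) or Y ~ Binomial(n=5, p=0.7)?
X has larger variance (5.0400 > 1.0500)

Compute the variance for each distribution:

X ~ Binomial(n=21, p=0.6):
Var(X) = 5.0400

Y ~ Binomial(n=5, p=0.7):
Var(Y) = 1.0500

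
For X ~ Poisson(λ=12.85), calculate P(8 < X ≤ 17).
0.791703

We have X ~ Poisson(λ=12.85).

To find P(8 < X ≤ 17), we use:
P(8 < X ≤ 17) = P(X ≤ 17) - P(X ≤ 8)
                 = F(17) - F(8)
                 = 0.898520 - 0.106818
                 = 0.791703

So there's approximately a 79.2% chance that X falls in this range.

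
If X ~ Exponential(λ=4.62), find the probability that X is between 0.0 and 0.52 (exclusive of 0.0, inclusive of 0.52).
0.909500

We have X ~ Exponential(λ=4.62).

To find P(0.0 < X ≤ 0.52), we use:
P(0.0 < X ≤ 0.52) = P(X ≤ 0.52) - P(X ≤ 0.0)
                 = F(0.52) - F(0.0)
                 = 0.909500 - 0.000000
                 = 0.909500

So there's approximately a 90.9% chance that X falls in this range.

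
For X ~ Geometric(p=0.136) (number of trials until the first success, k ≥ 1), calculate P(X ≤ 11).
0.799714

We have X ~ Geometric(p=0.136) (number of trials until the first success, k ≥ 1).

The CDF gives us P(X ≤ k).

Using the CDF:
P(X ≤ 11) = 0.799714

This means there's approximately a 80.0% chance that X is at most 11.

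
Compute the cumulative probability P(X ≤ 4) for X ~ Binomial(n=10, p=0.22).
0.952110

We have X ~ Binomial(n=10, p=0.22).

The CDF gives us P(X ≤ k).

Using the CDF:
P(X ≤ 4) = 0.952110

This means there's approximately a 95.2% chance that X is at most 4.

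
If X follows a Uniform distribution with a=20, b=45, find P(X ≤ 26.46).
0.258400

We have X ~ Uniform(a=20, b=45).

The CDF gives us P(X ≤ k).

Using the CDF:
P(X ≤ 26.46) = 0.258400

This means there's approximately a 25.8% chance that X is at most 26.46.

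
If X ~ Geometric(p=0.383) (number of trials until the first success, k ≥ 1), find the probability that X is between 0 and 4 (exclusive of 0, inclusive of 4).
0.855076

We have X ~ Geometric(p=0.383) (number of trials until the first success, k ≥ 1).

To find P(0 < X ≤ 4), we use:
P(0 < X ≤ 4) = P(X ≤ 4) - P(X ≤ 0)
                 = F(4) - F(0)
                 = 0.855076 - 0.000000
                 = 0.855076

So there's approximately a 85.5% chance that X falls in this range.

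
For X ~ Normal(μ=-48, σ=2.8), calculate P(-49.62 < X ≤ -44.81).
0.591269

We have X ~ Normal(μ=-48, σ=2.8).

To find P(-49.62 < X ≤ -44.81), we use:
P(-49.62 < X ≤ -44.81) = P(X ≤ -44.81) - P(X ≤ -49.62)
                 = F(-44.81) - F(-49.62)
                 = 0.872708 - 0.281439
                 = 0.591269

So there's approximately a 59.1% chance that X falls in this range.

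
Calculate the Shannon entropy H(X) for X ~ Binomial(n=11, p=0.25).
1.7646 nats

We have X ~ Binomial(n=11, p=0.25).

The Shannon entropy measures the uncertainty or information content of the distribution.

For a Binomial distribution with n=11, p=0.25:
H(X) = 1.7646 nats

(In bits, this would be 2.5457 bits.)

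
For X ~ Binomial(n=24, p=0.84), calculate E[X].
20.1600

We have X ~ Binomial(n=24, p=0.84).

For a Binomial distribution with n=24, p=0.84:
E[X] = 20.1600

This is the expected (average) value of X.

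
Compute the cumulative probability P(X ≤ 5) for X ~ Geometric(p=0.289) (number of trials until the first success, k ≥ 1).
0.818303

We have X ~ Geometric(p=0.289) (number of trials until the first success, k ≥ 1).

The CDF gives us P(X ≤ k).

Using the CDF:
P(X ≤ 5) = 0.818303

This means there's approximately a 81.8% chance that X is at most 5.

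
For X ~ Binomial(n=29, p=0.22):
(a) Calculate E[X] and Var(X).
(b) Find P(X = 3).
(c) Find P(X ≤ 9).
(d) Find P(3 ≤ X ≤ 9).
(a) E[X] = 6.3800, Var(X) = 4.9764
(b) P(X = 3) = 0.060883
(c) P(X ≤ 9) = 0.914557
(d) P(3 ≤ X ≤ 9) = 0.883757

We have X ~ Binomial(n=29, p=0.22).

(a) Moments:
E[X] = 6.3800
Var(X) = 4.9764
σ = √Var(X) = 2.2308

(b) Point probability using PMF:
P(X = 3) = 0.060883

(c) Cumulative probability using CDF:
P(X ≤ 9) = F(9) = 0.914557

(d) Range probability:
P(3 ≤ X ≤ 9) = P(X ≤ 9) - P(X ≤ 2)
                   = F(9) - F(2)
                   = 0.914557 - 0.030801
                   = 0.883757

This means approximately 88.4% of outcomes fall in the interval [3, 9].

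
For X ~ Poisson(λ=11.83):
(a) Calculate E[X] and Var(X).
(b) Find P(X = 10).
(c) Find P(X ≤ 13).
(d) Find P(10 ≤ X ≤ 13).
(a) E[X] = 11.8300, Var(X) = 11.8300
(b) P(X = 10) = 0.107741
(c) P(X ≤ 13) = 0.699348
(d) P(10 ≤ X ≤ 13) = 0.441789

We have X ~ Poisson(λ=11.83).

(a) Moments:
E[X] = 11.8300
Var(X) = 11.8300
σ = √Var(X) = 3.4395

(b) Point probability using PMF:
P(X = 10) = 0.107741

(c) Cumulative probability using CDF:
P(X ≤ 13) = F(13) = 0.699348

(d) Range probability:
P(10 ≤ X ≤ 13) = P(X ≤ 13) - P(X ≤ 9)
                   = F(13) - F(9)
                   = 0.699348 - 0.257560
                   = 0.441789

This means approximately 44.2% of outcomes fall in the interval [10, 13].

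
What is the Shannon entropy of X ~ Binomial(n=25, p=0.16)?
2.0103 nats

We have X ~ Binomial(n=25, p=0.16).

The Shannon entropy measures the uncertainty or information content of the distribution.

For a Binomial distribution with n=25, p=0.16:
H(X) = 2.0103 nats

(In bits, this would be 2.9002 bits.)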